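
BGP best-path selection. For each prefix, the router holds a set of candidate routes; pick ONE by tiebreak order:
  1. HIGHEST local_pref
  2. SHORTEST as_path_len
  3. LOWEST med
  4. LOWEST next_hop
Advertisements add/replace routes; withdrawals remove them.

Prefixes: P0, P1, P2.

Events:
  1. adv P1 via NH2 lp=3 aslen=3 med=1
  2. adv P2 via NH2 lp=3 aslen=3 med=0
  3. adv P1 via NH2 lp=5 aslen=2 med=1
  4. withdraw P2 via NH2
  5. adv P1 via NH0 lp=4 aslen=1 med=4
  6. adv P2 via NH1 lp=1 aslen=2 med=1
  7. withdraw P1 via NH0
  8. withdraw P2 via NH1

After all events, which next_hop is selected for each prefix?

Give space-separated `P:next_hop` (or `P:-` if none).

Op 1: best P0=- P1=NH2 P2=-
Op 2: best P0=- P1=NH2 P2=NH2
Op 3: best P0=- P1=NH2 P2=NH2
Op 4: best P0=- P1=NH2 P2=-
Op 5: best P0=- P1=NH2 P2=-
Op 6: best P0=- P1=NH2 P2=NH1
Op 7: best P0=- P1=NH2 P2=NH1
Op 8: best P0=- P1=NH2 P2=-

Answer: P0:- P1:NH2 P2:-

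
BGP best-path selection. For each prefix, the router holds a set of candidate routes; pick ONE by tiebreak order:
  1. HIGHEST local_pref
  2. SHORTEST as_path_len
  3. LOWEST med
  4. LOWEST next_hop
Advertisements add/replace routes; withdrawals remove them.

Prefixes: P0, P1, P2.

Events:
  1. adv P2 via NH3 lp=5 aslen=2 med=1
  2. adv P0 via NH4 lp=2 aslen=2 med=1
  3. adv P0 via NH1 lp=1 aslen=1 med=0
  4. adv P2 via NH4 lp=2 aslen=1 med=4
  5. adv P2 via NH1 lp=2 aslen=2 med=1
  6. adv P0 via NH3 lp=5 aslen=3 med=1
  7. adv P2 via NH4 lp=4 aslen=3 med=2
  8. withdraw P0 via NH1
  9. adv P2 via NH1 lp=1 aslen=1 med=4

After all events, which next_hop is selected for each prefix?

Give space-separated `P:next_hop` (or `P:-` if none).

Answer: P0:NH3 P1:- P2:NH3

Derivation:
Op 1: best P0=- P1=- P2=NH3
Op 2: best P0=NH4 P1=- P2=NH3
Op 3: best P0=NH4 P1=- P2=NH3
Op 4: best P0=NH4 P1=- P2=NH3
Op 5: best P0=NH4 P1=- P2=NH3
Op 6: best P0=NH3 P1=- P2=NH3
Op 7: best P0=NH3 P1=- P2=NH3
Op 8: best P0=NH3 P1=- P2=NH3
Op 9: best P0=NH3 P1=- P2=NH3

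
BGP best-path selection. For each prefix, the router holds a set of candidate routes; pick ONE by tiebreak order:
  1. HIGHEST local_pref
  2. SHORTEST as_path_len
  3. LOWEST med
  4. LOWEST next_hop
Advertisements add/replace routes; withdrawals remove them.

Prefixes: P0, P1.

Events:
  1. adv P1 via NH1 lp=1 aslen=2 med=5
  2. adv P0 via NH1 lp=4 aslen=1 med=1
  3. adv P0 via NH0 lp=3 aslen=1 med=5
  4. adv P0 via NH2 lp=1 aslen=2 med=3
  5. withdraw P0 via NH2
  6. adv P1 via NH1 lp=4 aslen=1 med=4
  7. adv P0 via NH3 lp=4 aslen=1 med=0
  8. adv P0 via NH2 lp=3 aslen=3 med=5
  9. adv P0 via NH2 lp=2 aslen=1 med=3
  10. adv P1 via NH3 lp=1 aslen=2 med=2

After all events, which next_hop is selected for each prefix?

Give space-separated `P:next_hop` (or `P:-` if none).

Op 1: best P0=- P1=NH1
Op 2: best P0=NH1 P1=NH1
Op 3: best P0=NH1 P1=NH1
Op 4: best P0=NH1 P1=NH1
Op 5: best P0=NH1 P1=NH1
Op 6: best P0=NH1 P1=NH1
Op 7: best P0=NH3 P1=NH1
Op 8: best P0=NH3 P1=NH1
Op 9: best P0=NH3 P1=NH1
Op 10: best P0=NH3 P1=NH1

Answer: P0:NH3 P1:NH1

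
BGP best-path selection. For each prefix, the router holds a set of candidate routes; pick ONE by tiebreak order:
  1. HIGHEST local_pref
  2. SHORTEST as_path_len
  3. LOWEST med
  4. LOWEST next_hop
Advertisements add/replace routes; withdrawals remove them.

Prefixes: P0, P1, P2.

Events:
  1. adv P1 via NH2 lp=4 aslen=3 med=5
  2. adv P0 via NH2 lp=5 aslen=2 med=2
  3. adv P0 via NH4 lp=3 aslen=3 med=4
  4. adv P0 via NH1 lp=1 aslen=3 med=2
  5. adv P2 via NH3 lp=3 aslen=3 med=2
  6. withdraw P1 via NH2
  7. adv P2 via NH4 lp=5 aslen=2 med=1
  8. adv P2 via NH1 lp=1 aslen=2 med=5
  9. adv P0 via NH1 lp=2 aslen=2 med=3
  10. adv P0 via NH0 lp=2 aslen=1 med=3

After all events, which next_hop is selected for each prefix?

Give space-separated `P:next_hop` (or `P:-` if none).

Op 1: best P0=- P1=NH2 P2=-
Op 2: best P0=NH2 P1=NH2 P2=-
Op 3: best P0=NH2 P1=NH2 P2=-
Op 4: best P0=NH2 P1=NH2 P2=-
Op 5: best P0=NH2 P1=NH2 P2=NH3
Op 6: best P0=NH2 P1=- P2=NH3
Op 7: best P0=NH2 P1=- P2=NH4
Op 8: best P0=NH2 P1=- P2=NH4
Op 9: best P0=NH2 P1=- P2=NH4
Op 10: best P0=NH2 P1=- P2=NH4

Answer: P0:NH2 P1:- P2:NH4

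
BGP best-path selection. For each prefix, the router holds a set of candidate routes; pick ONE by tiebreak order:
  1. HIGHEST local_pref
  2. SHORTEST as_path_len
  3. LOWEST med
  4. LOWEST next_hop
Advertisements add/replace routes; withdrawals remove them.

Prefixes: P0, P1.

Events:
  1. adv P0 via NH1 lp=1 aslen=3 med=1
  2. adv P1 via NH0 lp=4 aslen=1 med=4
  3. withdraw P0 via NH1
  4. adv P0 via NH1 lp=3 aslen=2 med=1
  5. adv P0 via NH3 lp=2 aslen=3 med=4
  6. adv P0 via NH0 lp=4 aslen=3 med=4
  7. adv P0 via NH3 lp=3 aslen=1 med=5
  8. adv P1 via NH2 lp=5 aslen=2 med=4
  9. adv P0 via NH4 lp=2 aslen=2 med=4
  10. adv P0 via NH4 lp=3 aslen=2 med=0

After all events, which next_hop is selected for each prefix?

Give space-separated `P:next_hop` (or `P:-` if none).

Op 1: best P0=NH1 P1=-
Op 2: best P0=NH1 P1=NH0
Op 3: best P0=- P1=NH0
Op 4: best P0=NH1 P1=NH0
Op 5: best P0=NH1 P1=NH0
Op 6: best P0=NH0 P1=NH0
Op 7: best P0=NH0 P1=NH0
Op 8: best P0=NH0 P1=NH2
Op 9: best P0=NH0 P1=NH2
Op 10: best P0=NH0 P1=NH2

Answer: P0:NH0 P1:NH2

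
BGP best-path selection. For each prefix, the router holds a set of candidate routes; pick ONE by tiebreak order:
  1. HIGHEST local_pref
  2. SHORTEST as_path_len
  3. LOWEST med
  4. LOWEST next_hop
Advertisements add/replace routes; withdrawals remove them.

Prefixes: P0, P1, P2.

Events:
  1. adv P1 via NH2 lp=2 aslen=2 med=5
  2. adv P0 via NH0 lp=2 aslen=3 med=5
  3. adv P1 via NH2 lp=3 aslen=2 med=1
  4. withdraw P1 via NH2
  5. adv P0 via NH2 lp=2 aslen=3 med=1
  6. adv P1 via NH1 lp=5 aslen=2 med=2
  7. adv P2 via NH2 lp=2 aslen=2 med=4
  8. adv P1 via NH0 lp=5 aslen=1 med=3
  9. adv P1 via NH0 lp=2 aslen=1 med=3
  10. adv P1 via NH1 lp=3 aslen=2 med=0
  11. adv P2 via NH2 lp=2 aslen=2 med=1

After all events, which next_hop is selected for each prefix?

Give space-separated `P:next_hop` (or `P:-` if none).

Answer: P0:NH2 P1:NH1 P2:NH2

Derivation:
Op 1: best P0=- P1=NH2 P2=-
Op 2: best P0=NH0 P1=NH2 P2=-
Op 3: best P0=NH0 P1=NH2 P2=-
Op 4: best P0=NH0 P1=- P2=-
Op 5: best P0=NH2 P1=- P2=-
Op 6: best P0=NH2 P1=NH1 P2=-
Op 7: best P0=NH2 P1=NH1 P2=NH2
Op 8: best P0=NH2 P1=NH0 P2=NH2
Op 9: best P0=NH2 P1=NH1 P2=NH2
Op 10: best P0=NH2 P1=NH1 P2=NH2
Op 11: best P0=NH2 P1=NH1 P2=NH2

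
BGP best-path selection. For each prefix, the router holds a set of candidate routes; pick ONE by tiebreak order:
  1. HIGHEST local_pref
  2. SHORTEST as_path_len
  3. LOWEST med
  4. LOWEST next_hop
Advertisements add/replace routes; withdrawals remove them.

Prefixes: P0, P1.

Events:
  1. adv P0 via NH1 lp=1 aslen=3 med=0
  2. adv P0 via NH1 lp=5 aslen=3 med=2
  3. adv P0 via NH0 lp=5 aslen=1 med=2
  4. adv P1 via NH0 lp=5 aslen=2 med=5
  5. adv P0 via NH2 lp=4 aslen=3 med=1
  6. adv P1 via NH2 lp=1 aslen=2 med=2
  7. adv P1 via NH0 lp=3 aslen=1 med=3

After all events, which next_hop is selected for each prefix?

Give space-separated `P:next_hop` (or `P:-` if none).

Op 1: best P0=NH1 P1=-
Op 2: best P0=NH1 P1=-
Op 3: best P0=NH0 P1=-
Op 4: best P0=NH0 P1=NH0
Op 5: best P0=NH0 P1=NH0
Op 6: best P0=NH0 P1=NH0
Op 7: best P0=NH0 P1=NH0

Answer: P0:NH0 P1:NH0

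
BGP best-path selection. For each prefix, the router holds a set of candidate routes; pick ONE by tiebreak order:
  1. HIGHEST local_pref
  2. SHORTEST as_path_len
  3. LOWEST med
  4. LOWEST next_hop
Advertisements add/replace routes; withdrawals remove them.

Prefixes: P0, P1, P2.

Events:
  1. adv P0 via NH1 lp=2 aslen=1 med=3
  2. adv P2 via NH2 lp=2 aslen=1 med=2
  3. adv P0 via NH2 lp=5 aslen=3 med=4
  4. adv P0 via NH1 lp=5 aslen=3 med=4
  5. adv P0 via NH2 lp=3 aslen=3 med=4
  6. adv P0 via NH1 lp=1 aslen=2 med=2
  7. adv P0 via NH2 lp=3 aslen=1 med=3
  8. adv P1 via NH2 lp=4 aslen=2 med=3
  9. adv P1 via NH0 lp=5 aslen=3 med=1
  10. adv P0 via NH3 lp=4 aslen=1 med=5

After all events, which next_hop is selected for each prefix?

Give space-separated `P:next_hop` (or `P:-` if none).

Op 1: best P0=NH1 P1=- P2=-
Op 2: best P0=NH1 P1=- P2=NH2
Op 3: best P0=NH2 P1=- P2=NH2
Op 4: best P0=NH1 P1=- P2=NH2
Op 5: best P0=NH1 P1=- P2=NH2
Op 6: best P0=NH2 P1=- P2=NH2
Op 7: best P0=NH2 P1=- P2=NH2
Op 8: best P0=NH2 P1=NH2 P2=NH2
Op 9: best P0=NH2 P1=NH0 P2=NH2
Op 10: best P0=NH3 P1=NH0 P2=NH2

Answer: P0:NH3 P1:NH0 P2:NH2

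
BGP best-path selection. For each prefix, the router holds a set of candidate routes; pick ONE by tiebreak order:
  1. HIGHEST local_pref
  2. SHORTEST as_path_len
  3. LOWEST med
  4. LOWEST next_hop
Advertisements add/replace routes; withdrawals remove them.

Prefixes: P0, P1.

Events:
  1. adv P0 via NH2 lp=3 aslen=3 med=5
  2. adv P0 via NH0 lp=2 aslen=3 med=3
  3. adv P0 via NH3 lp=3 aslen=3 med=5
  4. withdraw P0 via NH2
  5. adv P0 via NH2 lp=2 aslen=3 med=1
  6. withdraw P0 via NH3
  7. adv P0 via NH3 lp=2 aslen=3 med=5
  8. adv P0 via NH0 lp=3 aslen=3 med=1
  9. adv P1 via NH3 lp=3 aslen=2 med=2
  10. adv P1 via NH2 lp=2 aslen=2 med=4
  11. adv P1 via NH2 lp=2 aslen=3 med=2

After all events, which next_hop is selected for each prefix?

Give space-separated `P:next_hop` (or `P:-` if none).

Op 1: best P0=NH2 P1=-
Op 2: best P0=NH2 P1=-
Op 3: best P0=NH2 P1=-
Op 4: best P0=NH3 P1=-
Op 5: best P0=NH3 P1=-
Op 6: best P0=NH2 P1=-
Op 7: best P0=NH2 P1=-
Op 8: best P0=NH0 P1=-
Op 9: best P0=NH0 P1=NH3
Op 10: best P0=NH0 P1=NH3
Op 11: best P0=NH0 P1=NH3

Answer: P0:NH0 P1:NH3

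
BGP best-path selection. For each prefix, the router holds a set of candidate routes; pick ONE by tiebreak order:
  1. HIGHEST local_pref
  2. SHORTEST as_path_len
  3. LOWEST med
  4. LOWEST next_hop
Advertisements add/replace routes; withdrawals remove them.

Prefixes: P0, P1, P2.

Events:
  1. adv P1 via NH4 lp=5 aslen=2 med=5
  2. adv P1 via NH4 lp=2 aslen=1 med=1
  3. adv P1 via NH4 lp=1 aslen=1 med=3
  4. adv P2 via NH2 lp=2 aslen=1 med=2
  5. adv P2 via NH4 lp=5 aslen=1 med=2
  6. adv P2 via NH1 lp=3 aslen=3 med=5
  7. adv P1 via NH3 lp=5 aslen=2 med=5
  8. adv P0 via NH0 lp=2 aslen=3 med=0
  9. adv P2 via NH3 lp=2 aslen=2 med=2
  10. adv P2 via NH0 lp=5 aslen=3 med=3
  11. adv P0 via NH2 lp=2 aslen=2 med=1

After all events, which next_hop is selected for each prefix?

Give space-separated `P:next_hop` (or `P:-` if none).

Answer: P0:NH2 P1:NH3 P2:NH4

Derivation:
Op 1: best P0=- P1=NH4 P2=-
Op 2: best P0=- P1=NH4 P2=-
Op 3: best P0=- P1=NH4 P2=-
Op 4: best P0=- P1=NH4 P2=NH2
Op 5: best P0=- P1=NH4 P2=NH4
Op 6: best P0=- P1=NH4 P2=NH4
Op 7: best P0=- P1=NH3 P2=NH4
Op 8: best P0=NH0 P1=NH3 P2=NH4
Op 9: best P0=NH0 P1=NH3 P2=NH4
Op 10: best P0=NH0 P1=NH3 P2=NH4
Op 11: best P0=NH2 P1=NH3 P2=NH4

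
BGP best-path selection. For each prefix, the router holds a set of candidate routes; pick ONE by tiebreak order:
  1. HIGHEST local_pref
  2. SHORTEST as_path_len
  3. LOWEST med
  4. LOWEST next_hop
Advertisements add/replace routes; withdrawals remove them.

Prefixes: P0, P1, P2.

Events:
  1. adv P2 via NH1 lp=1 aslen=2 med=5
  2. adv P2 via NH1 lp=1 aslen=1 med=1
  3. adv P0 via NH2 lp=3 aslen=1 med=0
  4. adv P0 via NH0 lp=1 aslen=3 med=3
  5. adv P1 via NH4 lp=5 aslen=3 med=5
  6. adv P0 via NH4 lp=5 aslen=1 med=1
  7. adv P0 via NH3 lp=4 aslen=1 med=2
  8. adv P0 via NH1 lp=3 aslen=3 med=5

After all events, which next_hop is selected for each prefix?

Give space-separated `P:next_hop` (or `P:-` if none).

Op 1: best P0=- P1=- P2=NH1
Op 2: best P0=- P1=- P2=NH1
Op 3: best P0=NH2 P1=- P2=NH1
Op 4: best P0=NH2 P1=- P2=NH1
Op 5: best P0=NH2 P1=NH4 P2=NH1
Op 6: best P0=NH4 P1=NH4 P2=NH1
Op 7: best P0=NH4 P1=NH4 P2=NH1
Op 8: best P0=NH4 P1=NH4 P2=NH1

Answer: P0:NH4 P1:NH4 P2:NH1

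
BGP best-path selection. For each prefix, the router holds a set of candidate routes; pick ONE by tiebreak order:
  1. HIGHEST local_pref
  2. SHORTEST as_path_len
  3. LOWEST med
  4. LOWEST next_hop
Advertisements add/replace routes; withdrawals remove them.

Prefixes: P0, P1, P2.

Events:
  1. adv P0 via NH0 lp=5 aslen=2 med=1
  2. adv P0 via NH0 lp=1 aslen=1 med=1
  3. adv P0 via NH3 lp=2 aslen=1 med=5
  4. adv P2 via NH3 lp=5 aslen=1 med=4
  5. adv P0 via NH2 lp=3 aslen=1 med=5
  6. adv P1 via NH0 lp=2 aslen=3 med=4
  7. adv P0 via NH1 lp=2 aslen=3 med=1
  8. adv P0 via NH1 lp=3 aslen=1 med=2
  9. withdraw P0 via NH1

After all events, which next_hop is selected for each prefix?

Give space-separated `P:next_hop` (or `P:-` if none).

Op 1: best P0=NH0 P1=- P2=-
Op 2: best P0=NH0 P1=- P2=-
Op 3: best P0=NH3 P1=- P2=-
Op 4: best P0=NH3 P1=- P2=NH3
Op 5: best P0=NH2 P1=- P2=NH3
Op 6: best P0=NH2 P1=NH0 P2=NH3
Op 7: best P0=NH2 P1=NH0 P2=NH3
Op 8: best P0=NH1 P1=NH0 P2=NH3
Op 9: best P0=NH2 P1=NH0 P2=NH3

Answer: P0:NH2 P1:NH0 P2:NH3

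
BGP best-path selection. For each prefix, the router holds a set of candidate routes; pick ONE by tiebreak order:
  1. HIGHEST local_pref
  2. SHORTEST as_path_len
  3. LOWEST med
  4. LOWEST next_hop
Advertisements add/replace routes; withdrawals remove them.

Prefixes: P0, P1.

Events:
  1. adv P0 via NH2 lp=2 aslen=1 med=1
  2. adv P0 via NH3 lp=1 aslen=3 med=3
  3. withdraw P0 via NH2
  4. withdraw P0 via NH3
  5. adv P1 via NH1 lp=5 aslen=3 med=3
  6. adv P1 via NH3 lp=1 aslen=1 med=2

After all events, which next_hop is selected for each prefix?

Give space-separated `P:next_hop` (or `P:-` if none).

Answer: P0:- P1:NH1

Derivation:
Op 1: best P0=NH2 P1=-
Op 2: best P0=NH2 P1=-
Op 3: best P0=NH3 P1=-
Op 4: best P0=- P1=-
Op 5: best P0=- P1=NH1
Op 6: best P0=- P1=NH1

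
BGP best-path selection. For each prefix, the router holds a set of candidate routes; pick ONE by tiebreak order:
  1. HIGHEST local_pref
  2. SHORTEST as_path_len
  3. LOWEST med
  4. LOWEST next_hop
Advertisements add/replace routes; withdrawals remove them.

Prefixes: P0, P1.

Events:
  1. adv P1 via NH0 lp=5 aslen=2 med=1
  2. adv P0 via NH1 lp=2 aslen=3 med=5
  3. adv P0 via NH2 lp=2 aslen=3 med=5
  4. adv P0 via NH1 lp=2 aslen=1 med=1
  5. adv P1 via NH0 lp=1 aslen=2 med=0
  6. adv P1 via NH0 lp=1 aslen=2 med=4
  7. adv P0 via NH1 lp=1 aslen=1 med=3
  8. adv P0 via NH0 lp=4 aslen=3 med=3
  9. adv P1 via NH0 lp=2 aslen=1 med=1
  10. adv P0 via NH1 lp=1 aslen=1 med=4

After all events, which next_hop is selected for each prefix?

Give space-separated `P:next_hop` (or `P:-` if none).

Answer: P0:NH0 P1:NH0

Derivation:
Op 1: best P0=- P1=NH0
Op 2: best P0=NH1 P1=NH0
Op 3: best P0=NH1 P1=NH0
Op 4: best P0=NH1 P1=NH0
Op 5: best P0=NH1 P1=NH0
Op 6: best P0=NH1 P1=NH0
Op 7: best P0=NH2 P1=NH0
Op 8: best P0=NH0 P1=NH0
Op 9: best P0=NH0 P1=NH0
Op 10: best P0=NH0 P1=NH0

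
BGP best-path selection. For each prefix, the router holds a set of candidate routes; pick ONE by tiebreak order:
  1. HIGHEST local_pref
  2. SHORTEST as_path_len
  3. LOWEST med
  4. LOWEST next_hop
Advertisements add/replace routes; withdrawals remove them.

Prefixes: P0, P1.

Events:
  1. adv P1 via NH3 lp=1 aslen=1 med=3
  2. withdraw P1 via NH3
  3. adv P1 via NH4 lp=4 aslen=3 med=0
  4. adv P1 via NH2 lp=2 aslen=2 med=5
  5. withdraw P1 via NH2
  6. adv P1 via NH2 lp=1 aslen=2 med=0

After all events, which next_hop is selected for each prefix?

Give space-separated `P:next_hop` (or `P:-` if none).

Op 1: best P0=- P1=NH3
Op 2: best P0=- P1=-
Op 3: best P0=- P1=NH4
Op 4: best P0=- P1=NH4
Op 5: best P0=- P1=NH4
Op 6: best P0=- P1=NH4

Answer: P0:- P1:NH4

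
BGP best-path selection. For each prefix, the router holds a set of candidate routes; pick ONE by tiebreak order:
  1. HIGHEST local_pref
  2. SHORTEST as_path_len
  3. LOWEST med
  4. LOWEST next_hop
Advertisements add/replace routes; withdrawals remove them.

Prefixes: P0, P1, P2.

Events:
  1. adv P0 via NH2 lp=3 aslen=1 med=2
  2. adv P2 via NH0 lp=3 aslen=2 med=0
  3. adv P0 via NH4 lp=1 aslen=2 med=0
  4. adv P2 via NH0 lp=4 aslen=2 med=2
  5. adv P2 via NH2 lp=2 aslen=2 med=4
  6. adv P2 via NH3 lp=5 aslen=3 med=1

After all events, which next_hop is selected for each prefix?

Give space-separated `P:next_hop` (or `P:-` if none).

Answer: P0:NH2 P1:- P2:NH3

Derivation:
Op 1: best P0=NH2 P1=- P2=-
Op 2: best P0=NH2 P1=- P2=NH0
Op 3: best P0=NH2 P1=- P2=NH0
Op 4: best P0=NH2 P1=- P2=NH0
Op 5: best P0=NH2 P1=- P2=NH0
Op 6: best P0=NH2 P1=- P2=NH3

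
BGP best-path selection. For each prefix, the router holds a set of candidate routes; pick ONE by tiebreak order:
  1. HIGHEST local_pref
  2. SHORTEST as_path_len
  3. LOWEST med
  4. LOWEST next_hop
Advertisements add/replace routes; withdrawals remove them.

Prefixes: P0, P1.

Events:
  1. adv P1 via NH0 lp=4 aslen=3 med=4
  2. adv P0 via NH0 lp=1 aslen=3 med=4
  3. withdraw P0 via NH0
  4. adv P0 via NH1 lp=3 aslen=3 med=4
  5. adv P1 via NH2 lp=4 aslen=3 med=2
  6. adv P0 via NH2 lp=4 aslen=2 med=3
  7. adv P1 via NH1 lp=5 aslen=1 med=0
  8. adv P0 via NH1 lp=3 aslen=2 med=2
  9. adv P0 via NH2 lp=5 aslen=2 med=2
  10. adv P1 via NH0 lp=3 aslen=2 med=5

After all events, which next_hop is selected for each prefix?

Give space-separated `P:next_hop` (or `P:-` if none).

Op 1: best P0=- P1=NH0
Op 2: best P0=NH0 P1=NH0
Op 3: best P0=- P1=NH0
Op 4: best P0=NH1 P1=NH0
Op 5: best P0=NH1 P1=NH2
Op 6: best P0=NH2 P1=NH2
Op 7: best P0=NH2 P1=NH1
Op 8: best P0=NH2 P1=NH1
Op 9: best P0=NH2 P1=NH1
Op 10: best P0=NH2 P1=NH1

Answer: P0:NH2 P1:NH1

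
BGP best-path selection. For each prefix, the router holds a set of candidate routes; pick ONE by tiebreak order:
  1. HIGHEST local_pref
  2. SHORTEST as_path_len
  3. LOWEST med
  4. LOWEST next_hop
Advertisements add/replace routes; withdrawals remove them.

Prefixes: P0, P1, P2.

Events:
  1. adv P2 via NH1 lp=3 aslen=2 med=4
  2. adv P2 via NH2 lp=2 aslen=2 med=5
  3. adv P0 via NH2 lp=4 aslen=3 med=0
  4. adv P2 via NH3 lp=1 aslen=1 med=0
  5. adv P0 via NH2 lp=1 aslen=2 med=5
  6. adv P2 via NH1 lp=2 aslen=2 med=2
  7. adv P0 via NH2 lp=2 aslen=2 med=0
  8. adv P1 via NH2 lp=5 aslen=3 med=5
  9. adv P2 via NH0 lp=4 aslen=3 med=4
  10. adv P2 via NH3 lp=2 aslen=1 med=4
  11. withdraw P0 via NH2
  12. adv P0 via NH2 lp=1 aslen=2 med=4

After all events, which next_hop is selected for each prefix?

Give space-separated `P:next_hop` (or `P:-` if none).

Op 1: best P0=- P1=- P2=NH1
Op 2: best P0=- P1=- P2=NH1
Op 3: best P0=NH2 P1=- P2=NH1
Op 4: best P0=NH2 P1=- P2=NH1
Op 5: best P0=NH2 P1=- P2=NH1
Op 6: best P0=NH2 P1=- P2=NH1
Op 7: best P0=NH2 P1=- P2=NH1
Op 8: best P0=NH2 P1=NH2 P2=NH1
Op 9: best P0=NH2 P1=NH2 P2=NH0
Op 10: best P0=NH2 P1=NH2 P2=NH0
Op 11: best P0=- P1=NH2 P2=NH0
Op 12: best P0=NH2 P1=NH2 P2=NH0

Answer: P0:NH2 P1:NH2 P2:NH0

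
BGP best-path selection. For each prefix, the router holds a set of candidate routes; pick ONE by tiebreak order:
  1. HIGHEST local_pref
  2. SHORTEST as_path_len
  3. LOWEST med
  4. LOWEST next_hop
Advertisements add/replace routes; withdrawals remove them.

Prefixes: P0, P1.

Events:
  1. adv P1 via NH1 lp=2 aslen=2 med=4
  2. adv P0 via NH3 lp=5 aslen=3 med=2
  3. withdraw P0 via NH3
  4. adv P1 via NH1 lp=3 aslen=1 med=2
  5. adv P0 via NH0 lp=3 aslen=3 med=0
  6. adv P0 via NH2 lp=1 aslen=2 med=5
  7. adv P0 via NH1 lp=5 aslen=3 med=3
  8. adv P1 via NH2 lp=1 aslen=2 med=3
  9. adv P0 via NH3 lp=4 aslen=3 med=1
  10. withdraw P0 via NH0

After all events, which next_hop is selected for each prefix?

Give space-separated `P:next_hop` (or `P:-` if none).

Op 1: best P0=- P1=NH1
Op 2: best P0=NH3 P1=NH1
Op 3: best P0=- P1=NH1
Op 4: best P0=- P1=NH1
Op 5: best P0=NH0 P1=NH1
Op 6: best P0=NH0 P1=NH1
Op 7: best P0=NH1 P1=NH1
Op 8: best P0=NH1 P1=NH1
Op 9: best P0=NH1 P1=NH1
Op 10: best P0=NH1 P1=NH1

Answer: P0:NH1 P1:NH1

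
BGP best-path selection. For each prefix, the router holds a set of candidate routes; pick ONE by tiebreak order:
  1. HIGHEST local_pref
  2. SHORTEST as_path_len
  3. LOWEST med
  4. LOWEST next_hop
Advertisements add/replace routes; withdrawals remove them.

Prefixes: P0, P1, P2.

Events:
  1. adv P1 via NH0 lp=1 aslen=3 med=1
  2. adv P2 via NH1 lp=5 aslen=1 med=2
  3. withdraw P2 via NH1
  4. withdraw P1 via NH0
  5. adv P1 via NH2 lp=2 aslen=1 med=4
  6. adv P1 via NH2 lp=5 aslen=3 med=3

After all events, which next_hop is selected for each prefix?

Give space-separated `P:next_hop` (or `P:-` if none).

Answer: P0:- P1:NH2 P2:-

Derivation:
Op 1: best P0=- P1=NH0 P2=-
Op 2: best P0=- P1=NH0 P2=NH1
Op 3: best P0=- P1=NH0 P2=-
Op 4: best P0=- P1=- P2=-
Op 5: best P0=- P1=NH2 P2=-
Op 6: best P0=- P1=NH2 P2=-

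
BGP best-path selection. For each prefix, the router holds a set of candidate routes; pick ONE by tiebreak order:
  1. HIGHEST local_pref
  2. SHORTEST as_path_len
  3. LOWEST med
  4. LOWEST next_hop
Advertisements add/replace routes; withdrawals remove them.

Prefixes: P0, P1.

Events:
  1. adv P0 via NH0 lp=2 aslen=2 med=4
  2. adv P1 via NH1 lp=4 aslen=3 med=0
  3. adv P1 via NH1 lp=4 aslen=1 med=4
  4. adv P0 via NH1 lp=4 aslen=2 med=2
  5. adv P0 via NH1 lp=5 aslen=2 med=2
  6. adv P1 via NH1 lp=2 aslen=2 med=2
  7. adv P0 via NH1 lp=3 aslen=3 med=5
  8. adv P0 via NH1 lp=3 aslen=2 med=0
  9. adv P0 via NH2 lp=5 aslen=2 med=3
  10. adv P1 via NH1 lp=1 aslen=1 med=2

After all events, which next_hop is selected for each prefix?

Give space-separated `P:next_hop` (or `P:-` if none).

Answer: P0:NH2 P1:NH1

Derivation:
Op 1: best P0=NH0 P1=-
Op 2: best P0=NH0 P1=NH1
Op 3: best P0=NH0 P1=NH1
Op 4: best P0=NH1 P1=NH1
Op 5: best P0=NH1 P1=NH1
Op 6: best P0=NH1 P1=NH1
Op 7: best P0=NH1 P1=NH1
Op 8: best P0=NH1 P1=NH1
Op 9: best P0=NH2 P1=NH1
Op 10: best P0=NH2 P1=NH1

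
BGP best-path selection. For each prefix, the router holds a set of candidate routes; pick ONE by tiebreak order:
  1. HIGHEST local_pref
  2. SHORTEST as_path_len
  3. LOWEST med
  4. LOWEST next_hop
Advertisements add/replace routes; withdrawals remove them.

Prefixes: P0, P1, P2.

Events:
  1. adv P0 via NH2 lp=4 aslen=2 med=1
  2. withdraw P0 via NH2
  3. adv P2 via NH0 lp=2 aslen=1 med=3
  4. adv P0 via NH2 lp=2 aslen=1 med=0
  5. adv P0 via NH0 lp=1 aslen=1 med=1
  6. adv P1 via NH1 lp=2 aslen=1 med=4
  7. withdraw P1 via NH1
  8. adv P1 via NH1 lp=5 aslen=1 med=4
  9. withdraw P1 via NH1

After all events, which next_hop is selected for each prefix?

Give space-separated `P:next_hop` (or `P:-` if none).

Answer: P0:NH2 P1:- P2:NH0

Derivation:
Op 1: best P0=NH2 P1=- P2=-
Op 2: best P0=- P1=- P2=-
Op 3: best P0=- P1=- P2=NH0
Op 4: best P0=NH2 P1=- P2=NH0
Op 5: best P0=NH2 P1=- P2=NH0
Op 6: best P0=NH2 P1=NH1 P2=NH0
Op 7: best P0=NH2 P1=- P2=NH0
Op 8: best P0=NH2 P1=NH1 P2=NH0
Op 9: best P0=NH2 P1=- P2=NH0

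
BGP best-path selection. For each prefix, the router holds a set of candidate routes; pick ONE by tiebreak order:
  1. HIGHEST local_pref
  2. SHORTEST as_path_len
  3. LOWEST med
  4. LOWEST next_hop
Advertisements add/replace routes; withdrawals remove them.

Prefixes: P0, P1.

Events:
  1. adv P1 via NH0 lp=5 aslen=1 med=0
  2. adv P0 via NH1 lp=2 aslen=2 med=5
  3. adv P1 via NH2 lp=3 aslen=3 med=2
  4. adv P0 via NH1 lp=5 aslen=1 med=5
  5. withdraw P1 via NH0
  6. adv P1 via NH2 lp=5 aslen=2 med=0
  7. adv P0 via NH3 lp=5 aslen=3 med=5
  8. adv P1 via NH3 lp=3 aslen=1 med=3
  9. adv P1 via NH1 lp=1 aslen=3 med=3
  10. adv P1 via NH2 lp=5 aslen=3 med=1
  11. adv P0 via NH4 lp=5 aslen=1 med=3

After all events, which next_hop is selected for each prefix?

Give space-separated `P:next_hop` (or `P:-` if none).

Op 1: best P0=- P1=NH0
Op 2: best P0=NH1 P1=NH0
Op 3: best P0=NH1 P1=NH0
Op 4: best P0=NH1 P1=NH0
Op 5: best P0=NH1 P1=NH2
Op 6: best P0=NH1 P1=NH2
Op 7: best P0=NH1 P1=NH2
Op 8: best P0=NH1 P1=NH2
Op 9: best P0=NH1 P1=NH2
Op 10: best P0=NH1 P1=NH2
Op 11: best P0=NH4 P1=NH2

Answer: P0:NH4 P1:NH2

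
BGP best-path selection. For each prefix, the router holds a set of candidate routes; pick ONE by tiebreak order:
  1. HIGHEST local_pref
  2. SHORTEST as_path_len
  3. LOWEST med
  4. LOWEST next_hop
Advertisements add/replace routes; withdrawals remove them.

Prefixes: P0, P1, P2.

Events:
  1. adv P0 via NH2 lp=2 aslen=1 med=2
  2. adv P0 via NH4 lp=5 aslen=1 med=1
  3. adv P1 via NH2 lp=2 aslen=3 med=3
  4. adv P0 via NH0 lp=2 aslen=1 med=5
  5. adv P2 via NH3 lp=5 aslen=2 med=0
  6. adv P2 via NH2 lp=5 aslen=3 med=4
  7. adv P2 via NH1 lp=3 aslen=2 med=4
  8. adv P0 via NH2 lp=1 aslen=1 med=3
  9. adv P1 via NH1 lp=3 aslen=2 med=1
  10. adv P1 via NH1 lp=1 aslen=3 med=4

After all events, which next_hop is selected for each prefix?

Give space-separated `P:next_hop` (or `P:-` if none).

Op 1: best P0=NH2 P1=- P2=-
Op 2: best P0=NH4 P1=- P2=-
Op 3: best P0=NH4 P1=NH2 P2=-
Op 4: best P0=NH4 P1=NH2 P2=-
Op 5: best P0=NH4 P1=NH2 P2=NH3
Op 6: best P0=NH4 P1=NH2 P2=NH3
Op 7: best P0=NH4 P1=NH2 P2=NH3
Op 8: best P0=NH4 P1=NH2 P2=NH3
Op 9: best P0=NH4 P1=NH1 P2=NH3
Op 10: best P0=NH4 P1=NH2 P2=NH3

Answer: P0:NH4 P1:NH2 P2:NH3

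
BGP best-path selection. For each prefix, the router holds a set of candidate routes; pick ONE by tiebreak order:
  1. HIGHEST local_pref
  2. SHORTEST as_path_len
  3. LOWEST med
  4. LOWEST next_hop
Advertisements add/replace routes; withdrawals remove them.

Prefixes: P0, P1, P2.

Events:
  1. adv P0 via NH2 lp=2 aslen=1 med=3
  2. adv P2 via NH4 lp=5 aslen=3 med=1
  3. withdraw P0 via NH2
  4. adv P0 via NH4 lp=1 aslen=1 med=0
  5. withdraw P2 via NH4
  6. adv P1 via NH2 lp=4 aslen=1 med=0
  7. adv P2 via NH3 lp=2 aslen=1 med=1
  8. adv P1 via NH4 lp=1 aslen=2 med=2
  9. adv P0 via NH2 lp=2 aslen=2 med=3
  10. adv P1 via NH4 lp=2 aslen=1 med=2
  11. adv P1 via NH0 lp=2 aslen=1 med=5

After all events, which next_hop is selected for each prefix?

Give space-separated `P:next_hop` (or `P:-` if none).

Answer: P0:NH2 P1:NH2 P2:NH3

Derivation:
Op 1: best P0=NH2 P1=- P2=-
Op 2: best P0=NH2 P1=- P2=NH4
Op 3: best P0=- P1=- P2=NH4
Op 4: best P0=NH4 P1=- P2=NH4
Op 5: best P0=NH4 P1=- P2=-
Op 6: best P0=NH4 P1=NH2 P2=-
Op 7: best P0=NH4 P1=NH2 P2=NH3
Op 8: best P0=NH4 P1=NH2 P2=NH3
Op 9: best P0=NH2 P1=NH2 P2=NH3
Op 10: best P0=NH2 P1=NH2 P2=NH3
Op 11: best P0=NH2 P1=NH2 P2=NH3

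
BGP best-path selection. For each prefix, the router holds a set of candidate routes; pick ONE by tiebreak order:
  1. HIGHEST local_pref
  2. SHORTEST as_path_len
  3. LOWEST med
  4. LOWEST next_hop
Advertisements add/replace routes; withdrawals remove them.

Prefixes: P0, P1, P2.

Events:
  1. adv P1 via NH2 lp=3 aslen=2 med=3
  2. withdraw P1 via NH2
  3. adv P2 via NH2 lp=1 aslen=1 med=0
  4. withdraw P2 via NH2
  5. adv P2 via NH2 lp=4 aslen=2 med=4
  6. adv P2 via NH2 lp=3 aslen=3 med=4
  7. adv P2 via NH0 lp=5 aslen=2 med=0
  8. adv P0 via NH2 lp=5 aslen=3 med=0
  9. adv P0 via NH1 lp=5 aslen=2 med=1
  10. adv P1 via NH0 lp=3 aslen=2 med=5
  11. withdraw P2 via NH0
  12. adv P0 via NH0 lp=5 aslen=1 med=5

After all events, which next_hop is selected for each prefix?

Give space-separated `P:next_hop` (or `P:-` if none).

Answer: P0:NH0 P1:NH0 P2:NH2

Derivation:
Op 1: best P0=- P1=NH2 P2=-
Op 2: best P0=- P1=- P2=-
Op 3: best P0=- P1=- P2=NH2
Op 4: best P0=- P1=- P2=-
Op 5: best P0=- P1=- P2=NH2
Op 6: best P0=- P1=- P2=NH2
Op 7: best P0=- P1=- P2=NH0
Op 8: best P0=NH2 P1=- P2=NH0
Op 9: best P0=NH1 P1=- P2=NH0
Op 10: best P0=NH1 P1=NH0 P2=NH0
Op 11: best P0=NH1 P1=NH0 P2=NH2
Op 12: best P0=NH0 P1=NH0 P2=NH2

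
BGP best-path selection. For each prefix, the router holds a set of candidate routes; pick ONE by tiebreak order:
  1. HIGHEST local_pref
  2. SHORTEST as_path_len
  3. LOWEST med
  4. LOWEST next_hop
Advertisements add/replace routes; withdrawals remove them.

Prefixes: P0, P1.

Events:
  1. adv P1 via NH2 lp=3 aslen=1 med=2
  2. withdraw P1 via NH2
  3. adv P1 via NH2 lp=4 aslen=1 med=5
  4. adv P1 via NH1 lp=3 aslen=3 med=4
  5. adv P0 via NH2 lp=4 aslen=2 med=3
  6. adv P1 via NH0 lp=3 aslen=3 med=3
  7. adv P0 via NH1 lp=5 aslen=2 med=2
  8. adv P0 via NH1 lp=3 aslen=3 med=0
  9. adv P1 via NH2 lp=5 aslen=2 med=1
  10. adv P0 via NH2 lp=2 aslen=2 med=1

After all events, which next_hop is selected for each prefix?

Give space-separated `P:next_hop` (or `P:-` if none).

Op 1: best P0=- P1=NH2
Op 2: best P0=- P1=-
Op 3: best P0=- P1=NH2
Op 4: best P0=- P1=NH2
Op 5: best P0=NH2 P1=NH2
Op 6: best P0=NH2 P1=NH2
Op 7: best P0=NH1 P1=NH2
Op 8: best P0=NH2 P1=NH2
Op 9: best P0=NH2 P1=NH2
Op 10: best P0=NH1 P1=NH2

Answer: P0:NH1 P1:NH2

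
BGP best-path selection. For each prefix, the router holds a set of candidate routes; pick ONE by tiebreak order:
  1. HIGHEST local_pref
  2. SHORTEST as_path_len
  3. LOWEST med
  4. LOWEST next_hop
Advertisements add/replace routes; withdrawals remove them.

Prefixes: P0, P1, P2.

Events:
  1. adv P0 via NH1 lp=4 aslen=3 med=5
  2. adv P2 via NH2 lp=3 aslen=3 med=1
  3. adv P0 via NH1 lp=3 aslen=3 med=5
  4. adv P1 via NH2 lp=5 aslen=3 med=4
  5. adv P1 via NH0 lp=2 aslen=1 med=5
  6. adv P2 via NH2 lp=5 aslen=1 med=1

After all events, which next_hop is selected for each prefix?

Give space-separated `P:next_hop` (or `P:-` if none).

Answer: P0:NH1 P1:NH2 P2:NH2

Derivation:
Op 1: best P0=NH1 P1=- P2=-
Op 2: best P0=NH1 P1=- P2=NH2
Op 3: best P0=NH1 P1=- P2=NH2
Op 4: best P0=NH1 P1=NH2 P2=NH2
Op 5: best P0=NH1 P1=NH2 P2=NH2
Op 6: best P0=NH1 P1=NH2 P2=NH2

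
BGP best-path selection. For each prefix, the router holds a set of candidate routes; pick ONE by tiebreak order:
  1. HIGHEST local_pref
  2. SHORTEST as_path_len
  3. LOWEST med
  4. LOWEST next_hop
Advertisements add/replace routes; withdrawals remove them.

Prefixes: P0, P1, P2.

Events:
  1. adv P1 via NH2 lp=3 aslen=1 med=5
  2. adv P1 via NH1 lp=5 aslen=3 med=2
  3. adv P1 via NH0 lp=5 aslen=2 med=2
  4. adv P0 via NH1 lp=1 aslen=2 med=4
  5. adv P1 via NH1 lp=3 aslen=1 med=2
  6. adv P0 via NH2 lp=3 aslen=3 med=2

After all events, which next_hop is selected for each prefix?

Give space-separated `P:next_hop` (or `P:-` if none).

Answer: P0:NH2 P1:NH0 P2:-

Derivation:
Op 1: best P0=- P1=NH2 P2=-
Op 2: best P0=- P1=NH1 P2=-
Op 3: best P0=- P1=NH0 P2=-
Op 4: best P0=NH1 P1=NH0 P2=-
Op 5: best P0=NH1 P1=NH0 P2=-
Op 6: best P0=NH2 P1=NH0 P2=-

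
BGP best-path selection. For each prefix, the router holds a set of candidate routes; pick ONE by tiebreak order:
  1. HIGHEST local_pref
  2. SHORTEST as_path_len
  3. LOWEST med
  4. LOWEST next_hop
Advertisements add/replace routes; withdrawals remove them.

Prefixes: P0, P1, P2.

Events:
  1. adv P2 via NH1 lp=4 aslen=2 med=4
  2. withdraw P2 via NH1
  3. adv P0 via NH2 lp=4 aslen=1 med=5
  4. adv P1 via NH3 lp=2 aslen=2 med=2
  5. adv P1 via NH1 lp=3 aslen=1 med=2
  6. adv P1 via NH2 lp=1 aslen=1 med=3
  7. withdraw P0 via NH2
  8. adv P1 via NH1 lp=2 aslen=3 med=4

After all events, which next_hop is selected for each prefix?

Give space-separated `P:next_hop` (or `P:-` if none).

Answer: P0:- P1:NH3 P2:-

Derivation:
Op 1: best P0=- P1=- P2=NH1
Op 2: best P0=- P1=- P2=-
Op 3: best P0=NH2 P1=- P2=-
Op 4: best P0=NH2 P1=NH3 P2=-
Op 5: best P0=NH2 P1=NH1 P2=-
Op 6: best P0=NH2 P1=NH1 P2=-
Op 7: best P0=- P1=NH1 P2=-
Op 8: best P0=- P1=NH3 P2=-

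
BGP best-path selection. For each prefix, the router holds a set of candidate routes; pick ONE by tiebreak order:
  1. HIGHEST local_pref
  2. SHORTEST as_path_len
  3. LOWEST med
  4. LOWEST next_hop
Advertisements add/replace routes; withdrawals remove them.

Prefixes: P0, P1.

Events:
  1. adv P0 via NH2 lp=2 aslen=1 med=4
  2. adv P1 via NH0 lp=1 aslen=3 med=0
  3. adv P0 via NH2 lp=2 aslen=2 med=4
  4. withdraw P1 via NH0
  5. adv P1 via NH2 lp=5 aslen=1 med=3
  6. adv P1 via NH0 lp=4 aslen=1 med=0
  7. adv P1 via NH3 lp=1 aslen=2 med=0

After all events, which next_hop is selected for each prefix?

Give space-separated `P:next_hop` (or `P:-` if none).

Op 1: best P0=NH2 P1=-
Op 2: best P0=NH2 P1=NH0
Op 3: best P0=NH2 P1=NH0
Op 4: best P0=NH2 P1=-
Op 5: best P0=NH2 P1=NH2
Op 6: best P0=NH2 P1=NH2
Op 7: best P0=NH2 P1=NH2

Answer: P0:NH2 P1:NH2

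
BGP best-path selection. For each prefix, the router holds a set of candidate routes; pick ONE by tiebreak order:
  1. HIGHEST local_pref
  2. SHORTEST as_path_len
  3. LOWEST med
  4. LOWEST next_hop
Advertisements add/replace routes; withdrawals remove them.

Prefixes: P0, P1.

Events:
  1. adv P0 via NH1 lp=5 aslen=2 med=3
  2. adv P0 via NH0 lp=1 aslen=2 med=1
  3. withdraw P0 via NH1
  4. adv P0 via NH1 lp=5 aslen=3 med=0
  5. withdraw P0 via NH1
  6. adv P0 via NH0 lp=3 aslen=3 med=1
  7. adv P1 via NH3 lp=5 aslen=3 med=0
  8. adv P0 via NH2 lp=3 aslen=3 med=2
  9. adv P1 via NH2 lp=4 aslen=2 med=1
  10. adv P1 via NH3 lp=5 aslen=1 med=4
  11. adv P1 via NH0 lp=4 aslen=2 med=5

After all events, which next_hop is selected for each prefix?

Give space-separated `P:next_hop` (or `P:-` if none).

Op 1: best P0=NH1 P1=-
Op 2: best P0=NH1 P1=-
Op 3: best P0=NH0 P1=-
Op 4: best P0=NH1 P1=-
Op 5: best P0=NH0 P1=-
Op 6: best P0=NH0 P1=-
Op 7: best P0=NH0 P1=NH3
Op 8: best P0=NH0 P1=NH3
Op 9: best P0=NH0 P1=NH3
Op 10: best P0=NH0 P1=NH3
Op 11: best P0=NH0 P1=NH3

Answer: P0:NH0 P1:NH3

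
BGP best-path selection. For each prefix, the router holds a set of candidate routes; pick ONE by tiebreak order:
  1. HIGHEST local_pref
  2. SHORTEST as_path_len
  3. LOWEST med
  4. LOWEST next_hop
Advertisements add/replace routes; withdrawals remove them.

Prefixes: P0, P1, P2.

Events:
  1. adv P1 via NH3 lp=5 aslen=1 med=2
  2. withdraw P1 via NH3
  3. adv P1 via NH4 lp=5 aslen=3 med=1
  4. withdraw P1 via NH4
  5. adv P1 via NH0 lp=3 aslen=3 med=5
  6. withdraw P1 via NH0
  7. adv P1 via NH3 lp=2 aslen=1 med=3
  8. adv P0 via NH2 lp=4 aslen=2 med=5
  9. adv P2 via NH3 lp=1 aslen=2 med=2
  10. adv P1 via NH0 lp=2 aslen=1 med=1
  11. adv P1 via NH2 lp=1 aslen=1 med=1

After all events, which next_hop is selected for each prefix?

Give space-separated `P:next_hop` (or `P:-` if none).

Answer: P0:NH2 P1:NH0 P2:NH3

Derivation:
Op 1: best P0=- P1=NH3 P2=-
Op 2: best P0=- P1=- P2=-
Op 3: best P0=- P1=NH4 P2=-
Op 4: best P0=- P1=- P2=-
Op 5: best P0=- P1=NH0 P2=-
Op 6: best P0=- P1=- P2=-
Op 7: best P0=- P1=NH3 P2=-
Op 8: best P0=NH2 P1=NH3 P2=-
Op 9: best P0=NH2 P1=NH3 P2=NH3
Op 10: best P0=NH2 P1=NH0 P2=NH3
Op 11: best P0=NH2 P1=NH0 P2=NH3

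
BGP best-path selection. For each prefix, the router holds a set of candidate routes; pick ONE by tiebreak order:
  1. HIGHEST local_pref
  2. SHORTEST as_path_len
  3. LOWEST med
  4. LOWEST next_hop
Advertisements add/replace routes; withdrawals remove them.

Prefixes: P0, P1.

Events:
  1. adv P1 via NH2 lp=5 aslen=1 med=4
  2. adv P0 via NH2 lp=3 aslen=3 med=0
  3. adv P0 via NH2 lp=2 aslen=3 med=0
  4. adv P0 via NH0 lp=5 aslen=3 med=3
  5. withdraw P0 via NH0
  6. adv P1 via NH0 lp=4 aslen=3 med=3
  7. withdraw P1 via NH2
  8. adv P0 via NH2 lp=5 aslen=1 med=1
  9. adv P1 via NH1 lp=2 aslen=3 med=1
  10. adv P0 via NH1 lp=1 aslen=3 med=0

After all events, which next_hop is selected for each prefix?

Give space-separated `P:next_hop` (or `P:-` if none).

Op 1: best P0=- P1=NH2
Op 2: best P0=NH2 P1=NH2
Op 3: best P0=NH2 P1=NH2
Op 4: best P0=NH0 P1=NH2
Op 5: best P0=NH2 P1=NH2
Op 6: best P0=NH2 P1=NH2
Op 7: best P0=NH2 P1=NH0
Op 8: best P0=NH2 P1=NH0
Op 9: best P0=NH2 P1=NH0
Op 10: best P0=NH2 P1=NH0

Answer: P0:NH2 P1:NH0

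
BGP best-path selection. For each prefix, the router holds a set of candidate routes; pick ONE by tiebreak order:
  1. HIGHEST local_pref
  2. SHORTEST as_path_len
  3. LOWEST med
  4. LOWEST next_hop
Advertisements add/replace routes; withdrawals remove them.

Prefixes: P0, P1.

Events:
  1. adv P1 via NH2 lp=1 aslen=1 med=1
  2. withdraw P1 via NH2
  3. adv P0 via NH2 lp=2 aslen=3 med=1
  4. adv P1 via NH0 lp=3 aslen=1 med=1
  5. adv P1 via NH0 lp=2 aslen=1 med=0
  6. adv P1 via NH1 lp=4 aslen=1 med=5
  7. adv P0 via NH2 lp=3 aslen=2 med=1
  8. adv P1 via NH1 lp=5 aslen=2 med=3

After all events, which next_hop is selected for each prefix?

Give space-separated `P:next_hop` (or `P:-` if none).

Op 1: best P0=- P1=NH2
Op 2: best P0=- P1=-
Op 3: best P0=NH2 P1=-
Op 4: best P0=NH2 P1=NH0
Op 5: best P0=NH2 P1=NH0
Op 6: best P0=NH2 P1=NH1
Op 7: best P0=NH2 P1=NH1
Op 8: best P0=NH2 P1=NH1

Answer: P0:NH2 P1:NH1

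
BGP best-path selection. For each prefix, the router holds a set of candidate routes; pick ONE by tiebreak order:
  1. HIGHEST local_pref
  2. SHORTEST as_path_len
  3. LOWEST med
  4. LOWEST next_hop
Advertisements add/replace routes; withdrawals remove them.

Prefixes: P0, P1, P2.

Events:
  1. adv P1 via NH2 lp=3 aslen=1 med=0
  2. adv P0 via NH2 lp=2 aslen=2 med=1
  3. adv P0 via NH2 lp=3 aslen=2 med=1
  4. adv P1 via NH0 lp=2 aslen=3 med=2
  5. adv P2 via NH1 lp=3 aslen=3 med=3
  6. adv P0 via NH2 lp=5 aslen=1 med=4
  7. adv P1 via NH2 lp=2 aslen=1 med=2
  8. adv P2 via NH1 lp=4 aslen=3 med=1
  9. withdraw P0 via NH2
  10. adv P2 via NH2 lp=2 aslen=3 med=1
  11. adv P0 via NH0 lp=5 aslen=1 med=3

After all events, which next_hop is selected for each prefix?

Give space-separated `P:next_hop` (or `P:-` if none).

Op 1: best P0=- P1=NH2 P2=-
Op 2: best P0=NH2 P1=NH2 P2=-
Op 3: best P0=NH2 P1=NH2 P2=-
Op 4: best P0=NH2 P1=NH2 P2=-
Op 5: best P0=NH2 P1=NH2 P2=NH1
Op 6: best P0=NH2 P1=NH2 P2=NH1
Op 7: best P0=NH2 P1=NH2 P2=NH1
Op 8: best P0=NH2 P1=NH2 P2=NH1
Op 9: best P0=- P1=NH2 P2=NH1
Op 10: best P0=- P1=NH2 P2=NH1
Op 11: best P0=NH0 P1=NH2 P2=NH1

Answer: P0:NH0 P1:NH2 P2:NH1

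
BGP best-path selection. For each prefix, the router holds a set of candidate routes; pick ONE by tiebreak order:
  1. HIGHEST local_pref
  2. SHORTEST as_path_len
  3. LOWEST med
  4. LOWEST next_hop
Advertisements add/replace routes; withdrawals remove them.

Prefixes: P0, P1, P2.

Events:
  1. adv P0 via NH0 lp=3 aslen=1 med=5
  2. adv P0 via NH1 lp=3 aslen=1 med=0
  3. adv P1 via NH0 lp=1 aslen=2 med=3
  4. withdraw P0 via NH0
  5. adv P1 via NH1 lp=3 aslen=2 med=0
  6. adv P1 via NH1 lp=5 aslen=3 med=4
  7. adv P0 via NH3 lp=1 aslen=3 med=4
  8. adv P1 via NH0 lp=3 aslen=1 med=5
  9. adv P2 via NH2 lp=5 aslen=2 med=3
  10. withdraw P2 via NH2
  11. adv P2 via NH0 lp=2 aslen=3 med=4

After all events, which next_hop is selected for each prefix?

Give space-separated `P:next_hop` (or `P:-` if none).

Op 1: best P0=NH0 P1=- P2=-
Op 2: best P0=NH1 P1=- P2=-
Op 3: best P0=NH1 P1=NH0 P2=-
Op 4: best P0=NH1 P1=NH0 P2=-
Op 5: best P0=NH1 P1=NH1 P2=-
Op 6: best P0=NH1 P1=NH1 P2=-
Op 7: best P0=NH1 P1=NH1 P2=-
Op 8: best P0=NH1 P1=NH1 P2=-
Op 9: best P0=NH1 P1=NH1 P2=NH2
Op 10: best P0=NH1 P1=NH1 P2=-
Op 11: best P0=NH1 P1=NH1 P2=NH0

Answer: P0:NH1 P1:NH1 P2:NH0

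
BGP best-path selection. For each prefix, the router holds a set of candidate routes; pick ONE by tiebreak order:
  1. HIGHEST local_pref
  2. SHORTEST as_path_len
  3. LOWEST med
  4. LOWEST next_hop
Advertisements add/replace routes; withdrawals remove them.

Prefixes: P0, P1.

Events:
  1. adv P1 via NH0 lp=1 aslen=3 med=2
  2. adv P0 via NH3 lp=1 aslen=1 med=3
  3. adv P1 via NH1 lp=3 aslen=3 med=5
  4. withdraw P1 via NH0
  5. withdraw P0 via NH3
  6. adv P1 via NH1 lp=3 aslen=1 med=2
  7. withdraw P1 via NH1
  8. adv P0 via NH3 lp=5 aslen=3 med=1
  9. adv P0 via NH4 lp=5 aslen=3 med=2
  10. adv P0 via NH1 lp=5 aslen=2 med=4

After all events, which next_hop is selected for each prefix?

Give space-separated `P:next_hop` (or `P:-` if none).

Answer: P0:NH1 P1:-

Derivation:
Op 1: best P0=- P1=NH0
Op 2: best P0=NH3 P1=NH0
Op 3: best P0=NH3 P1=NH1
Op 4: best P0=NH3 P1=NH1
Op 5: best P0=- P1=NH1
Op 6: best P0=- P1=NH1
Op 7: best P0=- P1=-
Op 8: best P0=NH3 P1=-
Op 9: best P0=NH3 P1=-
Op 10: best P0=NH1 P1=-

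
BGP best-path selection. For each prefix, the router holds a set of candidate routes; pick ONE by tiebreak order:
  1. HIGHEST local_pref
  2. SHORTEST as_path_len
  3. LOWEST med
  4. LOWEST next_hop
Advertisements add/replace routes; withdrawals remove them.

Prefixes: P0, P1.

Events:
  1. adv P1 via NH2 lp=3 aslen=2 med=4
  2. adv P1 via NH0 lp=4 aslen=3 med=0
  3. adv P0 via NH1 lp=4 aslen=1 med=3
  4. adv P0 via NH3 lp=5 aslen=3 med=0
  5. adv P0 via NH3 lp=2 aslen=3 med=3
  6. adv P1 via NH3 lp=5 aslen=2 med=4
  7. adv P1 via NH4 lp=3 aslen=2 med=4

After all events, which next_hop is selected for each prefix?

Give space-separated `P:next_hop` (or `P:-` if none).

Op 1: best P0=- P1=NH2
Op 2: best P0=- P1=NH0
Op 3: best P0=NH1 P1=NH0
Op 4: best P0=NH3 P1=NH0
Op 5: best P0=NH1 P1=NH0
Op 6: best P0=NH1 P1=NH3
Op 7: best P0=NH1 P1=NH3

Answer: P0:NH1 P1:NH3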